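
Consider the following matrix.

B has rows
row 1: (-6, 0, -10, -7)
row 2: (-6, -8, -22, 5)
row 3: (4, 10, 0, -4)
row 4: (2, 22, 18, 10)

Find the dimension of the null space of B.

Row reduce to echelon form.
R2 ← R2 − R1: [0, -8, -12, 12]
R3 ← R3 + (2/3)·R1: [0, 10, -20/3, -26/3]
R4 ← R4 + (1/3)·R1: [0, 22, 44/3, 23/3]
R3 ← R3 + (5/4)·R2: [0, 0, -65/3, 19/3]
R4 ← R4 + (11/4)·R2: [0, 0, -55/3, 122/3]
R4 ← R4 − (11/13)·R3: [0, 0, 0, 459/13]
4 nonzero rows, so rank(B) = 4.
B has 4 columns; by rank–nullity, nullity = 4 − 4 = 0.

0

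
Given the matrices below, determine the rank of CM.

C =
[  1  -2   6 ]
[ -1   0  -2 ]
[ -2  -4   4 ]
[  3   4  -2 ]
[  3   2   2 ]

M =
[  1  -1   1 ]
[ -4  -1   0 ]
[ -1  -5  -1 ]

2

First compute CM:
[[  3, -29,  -5],
 [  1,  11,   1],
 [ 10, -14,  -6],
 [-11,   3,   5],
 [ -7, -15,   1]]
Now row reduce the product.
R2 ← R2 − (1/3)·R1: [0, 62/3, 8/3]
R3 ← R3 − (10/3)·R1: [0, 248/3, 32/3]
R4 ← R4 + (11/3)·R1: [0, -310/3, -40/3]
R5 ← R5 + (7/3)·R1: [0, -248/3, -32/3]
R3 ← R3 − (4)·R2: [0, 0, 0]
R4 ← R4 + (5)·R2: [0, 0, 0]
R5 ← R5 + (4)·R2: [0, 0, 0]
2 nonzero rows, so rank(CM) = 2.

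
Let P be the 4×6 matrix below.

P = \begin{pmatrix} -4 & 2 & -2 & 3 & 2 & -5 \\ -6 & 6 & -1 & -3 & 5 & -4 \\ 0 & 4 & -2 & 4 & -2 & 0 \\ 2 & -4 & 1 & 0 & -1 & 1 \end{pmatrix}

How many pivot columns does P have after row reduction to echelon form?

Row reduce to echelon form.
R2 ← R2 − (3/2)·R1: [0, 3, 2, -15/2, 2, 7/2]
R4 ← R4 + (1/2)·R1: [0, -3, 0, 3/2, 0, -3/2]
R3 ← R3 − (4/3)·R2: [0, 0, -14/3, 14, -14/3, -14/3]
R4 ← R4 + R2: [0, 0, 2, -6, 2, 2]
R4 ← R4 + (3/7)·R3: [0, 0, 0, 0, 0, 0]
Echelon form has 3 nonzero rows, so rank(P) = 3.
Each nonzero row contributes one pivot column: 3 pivot columns.

3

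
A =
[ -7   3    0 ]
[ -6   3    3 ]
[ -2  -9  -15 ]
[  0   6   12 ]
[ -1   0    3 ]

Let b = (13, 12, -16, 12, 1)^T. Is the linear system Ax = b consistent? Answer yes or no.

Row reduce the augmented matrix [A | b].
R2 ← R2 − (6/7)·R1: [0, 3/7, 3, 6/7]
R3 ← R3 − (2/7)·R1: [0, -69/7, -15, -138/7]
R5 ← R5 − (1/7)·R1: [0, -3/7, 3, -6/7]
R3 ← R3 + (23)·R2: [0, 0, 54, 0]
R4 ← R4 − (14)·R2: [0, 0, -30, 0]
R5 ← R5 + R2: [0, 0, 6, 0]
R4 ← R4 + (5/9)·R3: [0, 0, 0, 0]
R5 ← R5 − (1/9)·R3: [0, 0, 0, 0]
The echelon form has 3 nonzero rows, and every pivot lies in the first 3 columns, so rank(A) = rank([A|b]) = 3.
The system is consistent.

yes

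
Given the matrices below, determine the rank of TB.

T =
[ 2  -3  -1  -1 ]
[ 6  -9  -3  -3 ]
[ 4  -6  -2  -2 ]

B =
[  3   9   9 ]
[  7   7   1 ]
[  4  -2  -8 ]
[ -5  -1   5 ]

First compute TB:
[[-14,   0,  18],
 [-42,   0,  54],
 [-28,   0,  36]]
Now row reduce the product.
R2 ← R2 − (3)·R1: [0, 0, 0]
R3 ← R3 − (2)·R1: [0, 0, 0]
1 nonzero row, so rank(TB) = 1.

1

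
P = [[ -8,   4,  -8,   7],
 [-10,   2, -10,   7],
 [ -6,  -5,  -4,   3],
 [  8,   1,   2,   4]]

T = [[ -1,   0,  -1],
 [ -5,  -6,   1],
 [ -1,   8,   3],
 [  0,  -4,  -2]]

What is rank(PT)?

First compute PT:
[[ -4, -116, -26],
 [ 10, -120, -32],
 [ 35, -14, -17],
 [-15,  -6,  -9]]
Now row reduce the product.
R2 ← R2 + (5/2)·R1: [0, -410, -97]
R3 ← R3 + (35/4)·R1: [0, -1029, -489/2]
R4 ← R4 − (15/4)·R1: [0, 429, 177/2]
R3 ← R3 − (1029/410)·R2: [0, 0, -216/205]
R4 ← R4 + (429/410)·R2: [0, 0, -2664/205]
R4 ← R4 − (37/3)·R3: [0, 0, 0]
3 nonzero rows, so rank(PT) = 3.

3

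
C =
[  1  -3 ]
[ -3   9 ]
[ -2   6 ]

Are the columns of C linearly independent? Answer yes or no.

no

Row reduce C to echelon form.
R2 ← R2 + (3)·R1: [0, 0]
R3 ← R3 + (2)·R1: [0, 0]
1 pivot among 2 columns.
Only 1 < 2 pivot columns, so the columns are linearly dependent.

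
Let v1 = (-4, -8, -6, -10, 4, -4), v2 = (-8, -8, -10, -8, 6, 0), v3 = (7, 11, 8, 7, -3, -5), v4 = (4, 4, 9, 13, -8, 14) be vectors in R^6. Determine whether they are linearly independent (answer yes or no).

yes

Form the matrix with these vectors as rows and row reduce.
R2 ← R2 − (2)·R1: [0, 8, 2, 12, -2, 8]
R3 ← R3 + (7/4)·R1: [0, -3, -5/2, -21/2, 4, -12]
R4 ← R4 + R1: [0, -4, 3, 3, -4, 10]
R3 ← R3 + (3/8)·R2: [0, 0, -7/4, -6, 13/4, -9]
R4 ← R4 + (1/2)·R2: [0, 0, 4, 9, -5, 14]
R4 ← R4 + (16/7)·R3: [0, 0, 0, -33/7, 17/7, -46/7]
4 nonzero rows, so the 4 vectors span a space of dimension 4.
Since 4 = 4, the vectors are linearly independent.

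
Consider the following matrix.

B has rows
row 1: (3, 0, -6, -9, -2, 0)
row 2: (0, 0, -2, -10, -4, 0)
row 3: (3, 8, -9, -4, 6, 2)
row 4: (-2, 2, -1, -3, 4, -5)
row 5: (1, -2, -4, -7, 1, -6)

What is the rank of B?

Row reduce to echelon form.
R3 ← R3 − R1: [0, 8, -3, 5, 8, 2]
R4 ← R4 + (2/3)·R1: [0, 2, -5, -9, 8/3, -5]
R5 ← R5 − (1/3)·R1: [0, -2, -2, -4, 5/3, -6]
Swap R2 ↔ R3
R4 ← R4 − (1/4)·R2: [0, 0, -17/4, -41/4, 2/3, -11/2]
R5 ← R5 + (1/4)·R2: [0, 0, -11/4, -11/4, 11/3, -11/2]
R4 ← R4 − (17/8)·R3: [0, 0, 0, 11, 55/6, -11/2]
R5 ← R5 − (11/8)·R3: [0, 0, 0, 11, 55/6, -11/2]
R5 ← R5 − R4: [0, 0, 0, 0, 0, 0]
Echelon form has 4 nonzero rows, so rank(B) = 4.

4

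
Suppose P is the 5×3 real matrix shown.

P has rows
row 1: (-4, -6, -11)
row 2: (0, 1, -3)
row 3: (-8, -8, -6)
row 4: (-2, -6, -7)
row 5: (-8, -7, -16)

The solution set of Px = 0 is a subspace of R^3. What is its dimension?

Row reduce to echelon form.
R3 ← R3 − (2)·R1: [0, 4, 16]
R4 ← R4 − (1/2)·R1: [0, -3, -3/2]
R5 ← R5 − (2)·R1: [0, 5, 6]
R3 ← R3 − (4)·R2: [0, 0, 28]
R4 ← R4 + (3)·R2: [0, 0, -21/2]
R5 ← R5 − (5)·R2: [0, 0, 21]
R4 ← R4 + (3/8)·R3: [0, 0, 0]
R5 ← R5 − (3/4)·R3: [0, 0, 0]
3 nonzero rows, so rank(P) = 3.
P has 3 columns; by rank–nullity, nullity = 3 − 3 = 0.

0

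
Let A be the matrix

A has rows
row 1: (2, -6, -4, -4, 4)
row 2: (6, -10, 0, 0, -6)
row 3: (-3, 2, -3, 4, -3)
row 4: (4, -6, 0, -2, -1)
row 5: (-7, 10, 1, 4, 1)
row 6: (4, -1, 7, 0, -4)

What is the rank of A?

Row reduce to echelon form.
R2 ← R2 − (3)·R1: [0, 8, 12, 12, -18]
R3 ← R3 + (3/2)·R1: [0, -7, -9, -2, 3]
R4 ← R4 − (2)·R1: [0, 6, 8, 6, -9]
R5 ← R5 + (7/2)·R1: [0, -11, -13, -10, 15]
R6 ← R6 − (2)·R1: [0, 11, 15, 8, -12]
R3 ← R3 + (7/8)·R2: [0, 0, 3/2, 17/2, -51/4]
R4 ← R4 − (3/4)·R2: [0, 0, -1, -3, 9/2]
R5 ← R5 + (11/8)·R2: [0, 0, 7/2, 13/2, -39/4]
R6 ← R6 − (11/8)·R2: [0, 0, -3/2, -17/2, 51/4]
R4 ← R4 + (2/3)·R3: [0, 0, 0, 8/3, -4]
R5 ← R5 − (7/3)·R3: [0, 0, 0, -40/3, 20]
R6 ← R6 + R3: [0, 0, 0, 0, 0]
R5 ← R5 + (5)·R4: [0, 0, 0, 0, 0]
Echelon form has 4 nonzero rows, so rank(A) = 4.

4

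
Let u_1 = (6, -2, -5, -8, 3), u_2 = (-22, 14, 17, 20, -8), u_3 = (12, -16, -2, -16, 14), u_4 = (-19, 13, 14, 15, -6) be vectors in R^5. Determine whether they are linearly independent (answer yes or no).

yes

Form the matrix with these vectors as rows and row reduce.
R2 ← R2 + (11/3)·R1: [0, 20/3, -4/3, -28/3, 3]
R3 ← R3 − (2)·R1: [0, -12, 8, 0, 8]
R4 ← R4 + (19/6)·R1: [0, 20/3, -11/6, -31/3, 7/2]
R3 ← R3 + (9/5)·R2: [0, 0, 28/5, -84/5, 67/5]
R4 ← R4 − R2: [0, 0, -1/2, -1, 1/2]
R4 ← R4 + (5/56)·R3: [0, 0, 0, -5/2, 95/56]
4 nonzero rows, so the 4 vectors span a space of dimension 4.
Since 4 = 4, the vectors are linearly independent.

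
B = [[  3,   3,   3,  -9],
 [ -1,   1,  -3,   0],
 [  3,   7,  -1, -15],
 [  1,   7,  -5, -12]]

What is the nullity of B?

2

Row reduce to echelon form.
R2 ← R2 + (1/3)·R1: [0, 2, -2, -3]
R3 ← R3 − R1: [0, 4, -4, -6]
R4 ← R4 − (1/3)·R1: [0, 6, -6, -9]
R3 ← R3 − (2)·R2: [0, 0, 0, 0]
R4 ← R4 − (3)·R2: [0, 0, 0, 0]
2 nonzero rows, so rank(B) = 2.
B has 4 columns; by rank–nullity, nullity = 4 − 2 = 2.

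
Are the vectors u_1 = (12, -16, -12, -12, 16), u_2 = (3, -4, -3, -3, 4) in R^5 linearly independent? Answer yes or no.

Form the matrix with these vectors as rows and row reduce.
R2 ← R2 − (1/4)·R1: [0, 0, 0, 0, 0]
1 nonzero row, so the 2 vectors span a space of dimension 1.
Since 1 < 2, the vectors are linearly dependent.

no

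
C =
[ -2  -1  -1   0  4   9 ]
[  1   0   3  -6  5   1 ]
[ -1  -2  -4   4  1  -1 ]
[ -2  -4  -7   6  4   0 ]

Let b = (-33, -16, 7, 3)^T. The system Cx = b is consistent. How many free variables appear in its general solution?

3

Row reduce the augmented matrix [C | b].
R2 ← R2 + (1/2)·R1: [0, -1/2, 5/2, -6, 7, 11/2, -65/2]
R3 ← R3 − (1/2)·R1: [0, -3/2, -7/2, 4, -1, -11/2, 47/2]
R4 ← R4 − R1: [0, -3, -6, 6, 0, -9, 36]
R3 ← R3 − (3)·R2: [0, 0, -11, 22, -22, -22, 121]
R4 ← R4 − (6)·R2: [0, 0, -21, 42, -42, -42, 231]
R4 ← R4 − (21/11)·R3: [0, 0, 0, 0, 0, 0, 0]
The echelon form has 3 nonzero rows, and every pivot lies in the first 6 columns, so rank(C) = rank([C|b]) = 3.
The system is consistent.
Free variables = (unknowns) − (rank) = 6 − 3 = 3.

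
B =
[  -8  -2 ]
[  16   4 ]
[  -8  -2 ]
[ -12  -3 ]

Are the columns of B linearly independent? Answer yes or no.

no

Row reduce B to echelon form.
R2 ← R2 + (2)·R1: [0, 0]
R3 ← R3 − R1: [0, 0]
R4 ← R4 − (3/2)·R1: [0, 0]
1 pivot among 2 columns.
Only 1 < 2 pivot columns, so the columns are linearly dependent.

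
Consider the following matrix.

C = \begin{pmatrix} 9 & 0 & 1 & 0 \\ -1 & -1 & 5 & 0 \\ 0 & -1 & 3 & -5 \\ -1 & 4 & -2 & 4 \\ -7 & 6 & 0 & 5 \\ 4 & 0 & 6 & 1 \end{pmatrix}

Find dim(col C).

Row reduce to echelon form.
R2 ← R2 + (1/9)·R1: [0, -1, 46/9, 0]
R4 ← R4 + (1/9)·R1: [0, 4, -17/9, 4]
R5 ← R5 + (7/9)·R1: [0, 6, 7/9, 5]
R6 ← R6 − (4/9)·R1: [0, 0, 50/9, 1]
R3 ← R3 − R2: [0, 0, -19/9, -5]
R4 ← R4 + (4)·R2: [0, 0, 167/9, 4]
R5 ← R5 + (6)·R2: [0, 0, 283/9, 5]
R4 ← R4 + (167/19)·R3: [0, 0, 0, -759/19]
R5 ← R5 + (283/19)·R3: [0, 0, 0, -1320/19]
R6 ← R6 + (50/19)·R3: [0, 0, 0, -231/19]
R5 ← R5 − (40/23)·R4: [0, 0, 0, 0]
R6 ← R6 − (7/23)·R4: [0, 0, 0, 0]
Echelon form has 4 nonzero rows, so rank(C) = 4.
The column space has dimension equal to the rank: 4.

4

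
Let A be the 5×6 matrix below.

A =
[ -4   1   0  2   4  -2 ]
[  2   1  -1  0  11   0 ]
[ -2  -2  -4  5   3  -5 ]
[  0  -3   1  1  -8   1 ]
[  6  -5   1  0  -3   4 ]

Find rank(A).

4

Row reduce to echelon form.
R2 ← R2 + (1/2)·R1: [0, 3/2, -1, 1, 13, -1]
R3 ← R3 − (1/2)·R1: [0, -5/2, -4, 4, 1, -4]
R5 ← R5 + (3/2)·R1: [0, -7/2, 1, 3, 3, 1]
R3 ← R3 + (5/3)·R2: [0, 0, -17/3, 17/3, 68/3, -17/3]
R4 ← R4 + (2)·R2: [0, 0, -1, 3, 18, -1]
R5 ← R5 + (7/3)·R2: [0, 0, -4/3, 16/3, 100/3, -4/3]
R4 ← R4 − (3/17)·R3: [0, 0, 0, 2, 14, 0]
R5 ← R5 − (4/17)·R3: [0, 0, 0, 4, 28, 0]
R5 ← R5 − (2)·R4: [0, 0, 0, 0, 0, 0]
Echelon form has 4 nonzero rows, so rank(A) = 4.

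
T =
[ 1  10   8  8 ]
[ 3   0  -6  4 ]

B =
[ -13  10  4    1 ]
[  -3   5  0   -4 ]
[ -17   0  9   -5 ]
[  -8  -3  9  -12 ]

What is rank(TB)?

2

First compute TB:
[[-243,  36, 148, -175],
 [ 31,  18,  -6, -15]]
Now row reduce the product.
R2 ← R2 + (31/243)·R1: [0, 610/27, 3130/243, -9070/243]
2 nonzero rows, so rank(TB) = 2.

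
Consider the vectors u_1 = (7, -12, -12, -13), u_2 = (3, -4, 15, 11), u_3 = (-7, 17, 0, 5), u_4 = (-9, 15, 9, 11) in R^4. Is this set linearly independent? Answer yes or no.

Form the matrix with these vectors as rows and row reduce.
R2 ← R2 − (3/7)·R1: [0, 8/7, 141/7, 116/7]
R3 ← R3 + R1: [0, 5, -12, -8]
R4 ← R4 + (9/7)·R1: [0, -3/7, -45/7, -40/7]
R3 ← R3 − (35/8)·R2: [0, 0, -801/8, -161/2]
R4 ← R4 + (3/8)·R2: [0, 0, 9/8, 1/2]
R4 ← R4 + (1/89)·R3: [0, 0, 0, -36/89]
4 nonzero rows, so the 4 vectors span a space of dimension 4.
Since 4 = 4, the vectors are linearly independent.

yes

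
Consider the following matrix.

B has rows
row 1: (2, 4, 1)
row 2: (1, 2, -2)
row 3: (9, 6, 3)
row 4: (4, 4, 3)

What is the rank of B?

3

Row reduce to echelon form.
R2 ← R2 − (1/2)·R1: [0, 0, -5/2]
R3 ← R3 − (9/2)·R1: [0, -12, -3/2]
R4 ← R4 − (2)·R1: [0, -4, 1]
Swap R2 ↔ R3
R4 ← R4 − (1/3)·R2: [0, 0, 3/2]
R4 ← R4 + (3/5)·R3: [0, 0, 0]
Echelon form has 3 nonzero rows, so rank(B) = 3.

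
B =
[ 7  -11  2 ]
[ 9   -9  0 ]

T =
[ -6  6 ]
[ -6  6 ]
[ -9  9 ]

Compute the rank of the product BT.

First compute BT:
[[  6,  -6],
 [  0,   0]]
Now row reduce the product.
1 nonzero row, so rank(BT) = 1.

1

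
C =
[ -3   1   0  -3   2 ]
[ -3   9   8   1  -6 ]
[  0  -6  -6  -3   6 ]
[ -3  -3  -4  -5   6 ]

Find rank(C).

2

Row reduce to echelon form.
R2 ← R2 − R1: [0, 8, 8, 4, -8]
R4 ← R4 − R1: [0, -4, -4, -2, 4]
R3 ← R3 + (3/4)·R2: [0, 0, 0, 0, 0]
R4 ← R4 + (1/2)·R2: [0, 0, 0, 0, 0]
Echelon form has 2 nonzero rows, so rank(C) = 2.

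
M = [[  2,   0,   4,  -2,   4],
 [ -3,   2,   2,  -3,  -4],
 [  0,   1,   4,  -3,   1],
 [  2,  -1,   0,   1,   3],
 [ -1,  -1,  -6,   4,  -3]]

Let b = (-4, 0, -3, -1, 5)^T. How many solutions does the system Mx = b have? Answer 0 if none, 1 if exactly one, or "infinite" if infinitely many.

infinite

Row reduce the augmented matrix [M | b].
R2 ← R2 + (3/2)·R1: [0, 2, 8, -6, 2, -6]
R4 ← R4 − R1: [0, -1, -4, 3, -1, 3]
R5 ← R5 + (1/2)·R1: [0, -1, -4, 3, -1, 3]
R3 ← R3 − (1/2)·R2: [0, 0, 0, 0, 0, 0]
R4 ← R4 + (1/2)·R2: [0, 0, 0, 0, 0, 0]
R5 ← R5 + (1/2)·R2: [0, 0, 0, 0, 0, 0]
The echelon form has 2 nonzero rows, and every pivot lies in the first 5 columns, so rank(M) = rank([M|b]) = 2.
The system is consistent.
rank = 2 < 5 unknowns, so there are infinitely many solutions.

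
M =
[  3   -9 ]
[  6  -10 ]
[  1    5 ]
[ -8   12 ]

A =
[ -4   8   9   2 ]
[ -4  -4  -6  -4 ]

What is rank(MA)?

First compute MA:
[[ 24,  60,  81,  42],
 [ 16,  88, 114,  52],
 [-24, -12, -21, -18],
 [-16, -112, -144, -64]]
Now row reduce the product.
R2 ← R2 − (2/3)·R1: [0, 48, 60, 24]
R3 ← R3 + R1: [0, 48, 60, 24]
R4 ← R4 + (2/3)·R1: [0, -72, -90, -36]
R3 ← R3 − R2: [0, 0, 0, 0]
R4 ← R4 + (3/2)·R2: [0, 0, 0, 0]
2 nonzero rows, so rank(MA) = 2.

2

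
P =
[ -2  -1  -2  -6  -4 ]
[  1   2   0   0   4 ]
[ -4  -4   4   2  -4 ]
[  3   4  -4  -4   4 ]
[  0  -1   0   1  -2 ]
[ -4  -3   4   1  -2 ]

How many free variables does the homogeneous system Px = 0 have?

2

Row reduce to echelon form.
R2 ← R2 + (1/2)·R1: [0, 3/2, -1, -3, 2]
R3 ← R3 − (2)·R1: [0, -2, 8, 14, 4]
R4 ← R4 + (3/2)·R1: [0, 5/2, -7, -13, -2]
R6 ← R6 − (2)·R1: [0, -1, 8, 13, 6]
R3 ← R3 + (4/3)·R2: [0, 0, 20/3, 10, 20/3]
R4 ← R4 − (5/3)·R2: [0, 0, -16/3, -8, -16/3]
R5 ← R5 + (2/3)·R2: [0, 0, -2/3, -1, -2/3]
R6 ← R6 + (2/3)·R2: [0, 0, 22/3, 11, 22/3]
R4 ← R4 + (4/5)·R3: [0, 0, 0, 0, 0]
R5 ← R5 + (1/10)·R3: [0, 0, 0, 0, 0]
R6 ← R6 − (11/10)·R3: [0, 0, 0, 0, 0]
3 nonzero rows, so rank(P) = 3.
P has 5 columns; by rank–nullity, nullity = 5 − 3 = 2.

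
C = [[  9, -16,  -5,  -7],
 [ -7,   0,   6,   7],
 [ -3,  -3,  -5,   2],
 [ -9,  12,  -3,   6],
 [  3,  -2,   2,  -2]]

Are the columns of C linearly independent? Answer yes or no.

yes

Row reduce C to echelon form.
R2 ← R2 + (7/9)·R1: [0, -112/9, 19/9, 14/9]
R3 ← R3 + (1/3)·R1: [0, -25/3, -20/3, -1/3]
R4 ← R4 + R1: [0, -4, -8, -1]
R5 ← R5 − (1/3)·R1: [0, 10/3, 11/3, 1/3]
R3 ← R3 − (75/112)·R2: [0, 0, -905/112, -11/8]
R4 ← R4 − (9/28)·R2: [0, 0, -243/28, -3/2]
R5 ← R5 + (15/56)·R2: [0, 0, 237/56, 3/4]
R4 ← R4 − (972/905)·R3: [0, 0, 0, -21/905]
R5 ← R5 + (474/905)·R3: [0, 0, 0, 27/905]
R5 ← R5 + (9/7)·R4: [0, 0, 0, 0]
4 pivots among 4 columns.
Every column is a pivot column, so the columns are linearly independent.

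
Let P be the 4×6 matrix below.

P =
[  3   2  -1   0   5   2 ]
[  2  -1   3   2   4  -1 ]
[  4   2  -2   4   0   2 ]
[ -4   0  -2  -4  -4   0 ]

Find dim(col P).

3

Row reduce to echelon form.
R2 ← R2 − (2/3)·R1: [0, -7/3, 11/3, 2, 2/3, -7/3]
R3 ← R3 − (4/3)·R1: [0, -2/3, -2/3, 4, -20/3, -2/3]
R4 ← R4 + (4/3)·R1: [0, 8/3, -10/3, -4, 8/3, 8/3]
R3 ← R3 − (2/7)·R2: [0, 0, -12/7, 24/7, -48/7, 0]
R4 ← R4 + (8/7)·R2: [0, 0, 6/7, -12/7, 24/7, 0]
R4 ← R4 + (1/2)·R3: [0, 0, 0, 0, 0, 0]
Echelon form has 3 nonzero rows, so rank(P) = 3.
The column space has dimension equal to the rank: 3.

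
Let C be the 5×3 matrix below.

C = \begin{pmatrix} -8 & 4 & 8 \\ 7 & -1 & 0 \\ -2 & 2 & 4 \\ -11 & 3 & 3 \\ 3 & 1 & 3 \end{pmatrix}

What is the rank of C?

3

Row reduce to echelon form.
R2 ← R2 + (7/8)·R1: [0, 5/2, 7]
R3 ← R3 − (1/4)·R1: [0, 1, 2]
R4 ← R4 − (11/8)·R1: [0, -5/2, -8]
R5 ← R5 + (3/8)·R1: [0, 5/2, 6]
R3 ← R3 − (2/5)·R2: [0, 0, -4/5]
R4 ← R4 + R2: [0, 0, -1]
R5 ← R5 − R2: [0, 0, -1]
R4 ← R4 − (5/4)·R3: [0, 0, 0]
R5 ← R5 − (5/4)·R3: [0, 0, 0]
Echelon form has 3 nonzero rows, so rank(C) = 3.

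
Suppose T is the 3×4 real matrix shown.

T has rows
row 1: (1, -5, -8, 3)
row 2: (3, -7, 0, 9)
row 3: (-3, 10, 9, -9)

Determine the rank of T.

2

Row reduce to echelon form.
R2 ← R2 − (3)·R1: [0, 8, 24, 0]
R3 ← R3 + (3)·R1: [0, -5, -15, 0]
R3 ← R3 + (5/8)·R2: [0, 0, 0, 0]
Echelon form has 2 nonzero rows, so rank(T) = 2.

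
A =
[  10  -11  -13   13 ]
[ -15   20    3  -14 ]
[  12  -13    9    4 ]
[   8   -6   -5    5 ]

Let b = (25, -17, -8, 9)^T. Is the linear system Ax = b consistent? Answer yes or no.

Row reduce the augmented matrix [A | b].
R2 ← R2 + (3/2)·R1: [0, 7/2, -33/2, 11/2, 41/2]
R3 ← R3 − (6/5)·R1: [0, 1/5, 123/5, -58/5, -38]
R4 ← R4 − (4/5)·R1: [0, 14/5, 27/5, -27/5, -11]
R3 ← R3 − (2/35)·R2: [0, 0, 894/35, -417/35, -1371/35]
R4 ← R4 − (4/5)·R2: [0, 0, 93/5, -49/5, -137/5]
R4 ← R4 − (217/298)·R3: [0, 0, 0, -335/298, 335/298]
The echelon form has 4 nonzero rows, and every pivot lies in the first 4 columns, so rank(A) = rank([A|b]) = 4.
The system is consistent.

yes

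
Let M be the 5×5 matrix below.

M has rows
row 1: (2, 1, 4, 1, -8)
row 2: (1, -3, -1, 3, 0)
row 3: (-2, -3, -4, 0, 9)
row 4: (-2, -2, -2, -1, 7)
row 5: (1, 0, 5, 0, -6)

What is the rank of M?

3

Row reduce to echelon form.
R2 ← R2 − (1/2)·R1: [0, -7/2, -3, 5/2, 4]
R3 ← R3 + R1: [0, -2, 0, 1, 1]
R4 ← R4 + R1: [0, -1, 2, 0, -1]
R5 ← R5 − (1/2)·R1: [0, -1/2, 3, -1/2, -2]
R3 ← R3 − (4/7)·R2: [0, 0, 12/7, -3/7, -9/7]
R4 ← R4 − (2/7)·R2: [0, 0, 20/7, -5/7, -15/7]
R5 ← R5 − (1/7)·R2: [0, 0, 24/7, -6/7, -18/7]
R4 ← R4 − (5/3)·R3: [0, 0, 0, 0, 0]
R5 ← R5 − (2)·R3: [0, 0, 0, 0, 0]
Echelon form has 3 nonzero rows, so rank(M) = 3.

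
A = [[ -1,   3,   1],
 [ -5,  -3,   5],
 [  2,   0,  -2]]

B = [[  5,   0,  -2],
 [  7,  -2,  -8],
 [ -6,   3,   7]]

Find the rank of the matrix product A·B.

2

First compute AB:
[[ 10,  -3, -15],
 [-76,  21,  69],
 [ 22,  -6, -18]]
Now row reduce the product.
R2 ← R2 + (38/5)·R1: [0, -9/5, -45]
R3 ← R3 − (11/5)·R1: [0, 3/5, 15]
R3 ← R3 + (1/3)·R2: [0, 0, 0]
2 nonzero rows, so rank(AB) = 2.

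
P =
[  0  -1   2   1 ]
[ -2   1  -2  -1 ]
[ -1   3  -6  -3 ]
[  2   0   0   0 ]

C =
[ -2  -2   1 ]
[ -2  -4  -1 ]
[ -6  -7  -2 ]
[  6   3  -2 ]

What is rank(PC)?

First compute PC:
[[ -4,  -7,  -5],
 [  8,  11,   3],
 [ 14,  23,  14],
 [ -4,  -4,   2]]
Now row reduce the product.
R2 ← R2 + (2)·R1: [0, -3, -7]
R3 ← R3 + (7/2)·R1: [0, -3/2, -7/2]
R4 ← R4 − R1: [0, 3, 7]
R3 ← R3 − (1/2)·R2: [0, 0, 0]
R4 ← R4 + R2: [0, 0, 0]
2 nonzero rows, so rank(PC) = 2.

2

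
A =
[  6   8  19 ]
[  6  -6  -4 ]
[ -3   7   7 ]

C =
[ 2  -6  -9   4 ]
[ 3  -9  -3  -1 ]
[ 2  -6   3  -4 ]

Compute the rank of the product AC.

First compute AC:
[[ 74, -222, -21, -60],
 [-14,  42, -48,  46],
 [ 29, -87,  27, -47]]
Now row reduce the product.
R2 ← R2 + (7/37)·R1: [0, 0, -1923/37, 1282/37]
R3 ← R3 − (29/74)·R1: [0, 0, 2607/74, -869/37]
R3 ← R3 + (869/1282)·R2: [0, 0, 0, 0]
2 nonzero rows, so rank(AC) = 2.

2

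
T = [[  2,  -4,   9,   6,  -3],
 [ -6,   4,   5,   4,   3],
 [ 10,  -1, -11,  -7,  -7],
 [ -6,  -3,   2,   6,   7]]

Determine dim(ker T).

Row reduce to echelon form.
R2 ← R2 + (3)·R1: [0, -8, 32, 22, -6]
R3 ← R3 − (5)·R1: [0, 19, -56, -37, 8]
R4 ← R4 + (3)·R1: [0, -15, 29, 24, -2]
R3 ← R3 + (19/8)·R2: [0, 0, 20, 61/4, -25/4]
R4 ← R4 − (15/8)·R2: [0, 0, -31, -69/4, 37/4]
R4 ← R4 + (31/20)·R3: [0, 0, 0, 511/80, -7/16]
4 nonzero rows, so rank(T) = 4.
T has 5 columns; by rank–nullity, nullity = 5 − 4 = 1.

1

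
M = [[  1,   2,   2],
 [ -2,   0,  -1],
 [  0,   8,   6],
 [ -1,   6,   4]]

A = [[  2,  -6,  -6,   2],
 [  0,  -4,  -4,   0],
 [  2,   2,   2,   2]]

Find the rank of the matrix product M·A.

First compute MA:
[[  6, -10, -10,   6],
 [ -6,  10,  10,  -6],
 [ 12, -20, -20,  12],
 [  6, -10, -10,   6]]
Now row reduce the product.
R2 ← R2 + R1: [0, 0, 0, 0]
R3 ← R3 − (2)·R1: [0, 0, 0, 0]
R4 ← R4 − R1: [0, 0, 0, 0]
1 nonzero row, so rank(MA) = 1.

1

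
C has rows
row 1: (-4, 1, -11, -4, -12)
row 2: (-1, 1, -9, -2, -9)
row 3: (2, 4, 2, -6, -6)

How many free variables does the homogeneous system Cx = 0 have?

Row reduce to echelon form.
R2 ← R2 − (1/4)·R1: [0, 3/4, -25/4, -1, -6]
R3 ← R3 + (1/2)·R1: [0, 9/2, -7/2, -8, -12]
R3 ← R3 − (6)·R2: [0, 0, 34, -2, 24]
3 nonzero rows, so rank(C) = 3.
C has 5 columns; by rank–nullity, nullity = 5 − 3 = 2.

2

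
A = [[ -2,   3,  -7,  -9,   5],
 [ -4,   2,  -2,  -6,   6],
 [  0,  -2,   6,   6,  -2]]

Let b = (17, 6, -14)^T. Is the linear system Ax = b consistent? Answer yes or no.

yes

Row reduce the augmented matrix [A | b].
R2 ← R2 − (2)·R1: [0, -4, 12, 12, -4, -28]
R3 ← R3 − (1/2)·R2: [0, 0, 0, 0, 0, 0]
The echelon form has 2 nonzero rows, and every pivot lies in the first 5 columns, so rank(A) = rank([A|b]) = 2.
The system is consistent.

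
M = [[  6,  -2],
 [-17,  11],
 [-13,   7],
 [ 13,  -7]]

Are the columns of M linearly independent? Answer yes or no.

yes

Row reduce M to echelon form.
R2 ← R2 + (17/6)·R1: [0, 16/3]
R3 ← R3 + (13/6)·R1: [0, 8/3]
R4 ← R4 − (13/6)·R1: [0, -8/3]
R3 ← R3 − (1/2)·R2: [0, 0]
R4 ← R4 + (1/2)·R2: [0, 0]
2 pivots among 2 columns.
Every column is a pivot column, so the columns are linearly independent.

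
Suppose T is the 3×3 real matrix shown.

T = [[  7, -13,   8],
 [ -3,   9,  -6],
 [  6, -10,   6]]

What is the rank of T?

Row reduce to echelon form.
R2 ← R2 + (3/7)·R1: [0, 24/7, -18/7]
R3 ← R3 − (6/7)·R1: [0, 8/7, -6/7]
R3 ← R3 − (1/3)·R2: [0, 0, 0]
Echelon form has 2 nonzero rows, so rank(T) = 2.

2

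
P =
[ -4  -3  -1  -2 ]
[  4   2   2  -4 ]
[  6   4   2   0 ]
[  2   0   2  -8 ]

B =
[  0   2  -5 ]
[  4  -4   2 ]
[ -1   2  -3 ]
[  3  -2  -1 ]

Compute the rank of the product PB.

2

First compute PB:
[[-17,   6,  19],
 [ -6,  12, -18],
 [ 14,   0, -28],
 [-26,  24,  -8]]
Now row reduce the product.
R2 ← R2 − (6/17)·R1: [0, 168/17, -420/17]
R3 ← R3 + (14/17)·R1: [0, 84/17, -210/17]
R4 ← R4 − (26/17)·R1: [0, 252/17, -630/17]
R3 ← R3 − (1/2)·R2: [0, 0, 0]
R4 ← R4 − (3/2)·R2: [0, 0, 0]
2 nonzero rows, so rank(PB) = 2.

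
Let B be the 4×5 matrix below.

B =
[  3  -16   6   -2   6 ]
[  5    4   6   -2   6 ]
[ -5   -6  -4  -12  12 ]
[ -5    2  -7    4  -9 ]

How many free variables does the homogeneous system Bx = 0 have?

2

Row reduce to echelon form.
R2 ← R2 − (5/3)·R1: [0, 92/3, -4, 4/3, -4]
R3 ← R3 + (5/3)·R1: [0, -98/3, 6, -46/3, 22]
R4 ← R4 + (5/3)·R1: [0, -74/3, 3, 2/3, 1]
R3 ← R3 + (49/46)·R2: [0, 0, 40/23, -320/23, 408/23]
R4 ← R4 + (37/46)·R2: [0, 0, -5/23, 40/23, -51/23]
R4 ← R4 + (1/8)·R3: [0, 0, 0, 0, 0]
3 nonzero rows, so rank(B) = 3.
B has 5 columns; by rank–nullity, nullity = 5 − 3 = 2.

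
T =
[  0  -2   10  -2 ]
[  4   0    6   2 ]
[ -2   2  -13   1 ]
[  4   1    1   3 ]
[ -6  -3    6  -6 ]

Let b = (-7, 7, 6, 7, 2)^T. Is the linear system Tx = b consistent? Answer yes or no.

Row reduce the augmented matrix [T | b].
Swap R1 ↔ R2
R3 ← R3 + (1/2)·R1: [0, 2, -10, 2, 19/2]
R4 ← R4 − R1: [0, 1, -5, 1, 0]
R5 ← R5 + (3/2)·R1: [0, -3, 15, -3, 25/2]
R3 ← R3 + R2: [0, 0, 0, 0, 5/2]
R4 ← R4 + (1/2)·R2: [0, 0, 0, 0, -7/2]
R5 ← R5 − (3/2)·R2: [0, 0, 0, 0, 23]
R4 ← R4 + (7/5)·R3: [0, 0, 0, 0, 0]
R5 ← R5 − (46/5)·R3: [0, 0, 0, 0, 0]
The echelon form has 3 nonzero rows; the last pivot sits in the augmented column, so rank(T) = 2 but rank([T|b]) = 3.
Since the ranks differ, the system is inconsistent.

no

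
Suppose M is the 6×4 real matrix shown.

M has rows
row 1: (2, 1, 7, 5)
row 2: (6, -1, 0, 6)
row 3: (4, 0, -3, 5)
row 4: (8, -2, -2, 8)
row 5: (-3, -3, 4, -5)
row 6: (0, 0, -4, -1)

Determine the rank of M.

4

Row reduce to echelon form.
R2 ← R2 − (3)·R1: [0, -4, -21, -9]
R3 ← R3 − (2)·R1: [0, -2, -17, -5]
R4 ← R4 − (4)·R1: [0, -6, -30, -12]
R5 ← R5 + (3/2)·R1: [0, -3/2, 29/2, 5/2]
R3 ← R3 − (1/2)·R2: [0, 0, -13/2, -1/2]
R4 ← R4 − (3/2)·R2: [0, 0, 3/2, 3/2]
R5 ← R5 − (3/8)·R2: [0, 0, 179/8, 47/8]
R4 ← R4 + (3/13)·R3: [0, 0, 0, 18/13]
R5 ← R5 + (179/52)·R3: [0, 0, 0, 54/13]
R6 ← R6 − (8/13)·R3: [0, 0, 0, -9/13]
R5 ← R5 − (3)·R4: [0, 0, 0, 0]
R6 ← R6 + (1/2)·R4: [0, 0, 0, 0]
Echelon form has 4 nonzero rows, so rank(M) = 4.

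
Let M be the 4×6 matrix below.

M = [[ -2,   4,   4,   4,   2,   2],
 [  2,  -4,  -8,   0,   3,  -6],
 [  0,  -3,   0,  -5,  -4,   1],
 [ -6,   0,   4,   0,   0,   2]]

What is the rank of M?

Row reduce to echelon form.
R2 ← R2 + R1: [0, 0, -4, 4, 5, -4]
R4 ← R4 − (3)·R1: [0, -12, -8, -12, -6, -4]
Swap R2 ↔ R3
R4 ← R4 − (4)·R2: [0, 0, -8, 8, 10, -8]
R4 ← R4 − (2)·R3: [0, 0, 0, 0, 0, 0]
Echelon form has 3 nonzero rows, so rank(M) = 3.

3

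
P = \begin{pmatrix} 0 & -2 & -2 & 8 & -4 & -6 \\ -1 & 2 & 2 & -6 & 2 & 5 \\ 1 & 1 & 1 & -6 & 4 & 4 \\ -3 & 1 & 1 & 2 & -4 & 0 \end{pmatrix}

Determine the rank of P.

2

Row reduce to echelon form.
Swap R1 ↔ R2
R3 ← R3 + R1: [0, 3, 3, -12, 6, 9]
R4 ← R4 − (3)·R1: [0, -5, -5, 20, -10, -15]
R3 ← R3 + (3/2)·R2: [0, 0, 0, 0, 0, 0]
R4 ← R4 − (5/2)·R2: [0, 0, 0, 0, 0, 0]
Echelon form has 2 nonzero rows, so rank(P) = 2.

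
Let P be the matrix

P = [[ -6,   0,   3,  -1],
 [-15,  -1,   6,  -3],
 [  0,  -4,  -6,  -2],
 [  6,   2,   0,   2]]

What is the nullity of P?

Row reduce to echelon form.
R2 ← R2 − (5/2)·R1: [0, -1, -3/2, -1/2]
R4 ← R4 + R1: [0, 2, 3, 1]
R3 ← R3 − (4)·R2: [0, 0, 0, 0]
R4 ← R4 + (2)·R2: [0, 0, 0, 0]
2 nonzero rows, so rank(P) = 2.
P has 4 columns; by rank–nullity, nullity = 4 − 2 = 2.

2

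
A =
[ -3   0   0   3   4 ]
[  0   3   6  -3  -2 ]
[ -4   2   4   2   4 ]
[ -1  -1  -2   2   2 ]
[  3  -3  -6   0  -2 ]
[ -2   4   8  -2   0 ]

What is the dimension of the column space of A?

2

Row reduce to echelon form.
R3 ← R3 − (4/3)·R1: [0, 2, 4, -2, -4/3]
R4 ← R4 − (1/3)·R1: [0, -1, -2, 1, 2/3]
R5 ← R5 + R1: [0, -3, -6, 3, 2]
R6 ← R6 − (2/3)·R1: [0, 4, 8, -4, -8/3]
R3 ← R3 − (2/3)·R2: [0, 0, 0, 0, 0]
R4 ← R4 + (1/3)·R2: [0, 0, 0, 0, 0]
R5 ← R5 + R2: [0, 0, 0, 0, 0]
R6 ← R6 − (4/3)·R2: [0, 0, 0, 0, 0]
Echelon form has 2 nonzero rows, so rank(A) = 2.
The column space has dimension equal to the rank: 2.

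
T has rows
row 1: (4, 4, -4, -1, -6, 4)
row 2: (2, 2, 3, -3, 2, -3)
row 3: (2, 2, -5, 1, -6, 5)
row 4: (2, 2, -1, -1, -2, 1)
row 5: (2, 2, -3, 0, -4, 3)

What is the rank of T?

2

Row reduce to echelon form.
R2 ← R2 − (1/2)·R1: [0, 0, 5, -5/2, 5, -5]
R3 ← R3 − (1/2)·R1: [0, 0, -3, 3/2, -3, 3]
R4 ← R4 − (1/2)·R1: [0, 0, 1, -1/2, 1, -1]
R5 ← R5 − (1/2)·R1: [0, 0, -1, 1/2, -1, 1]
R3 ← R3 + (3/5)·R2: [0, 0, 0, 0, 0, 0]
R4 ← R4 − (1/5)·R2: [0, 0, 0, 0, 0, 0]
R5 ← R5 + (1/5)·R2: [0, 0, 0, 0, 0, 0]
Echelon form has 2 nonzero rows, so rank(T) = 2.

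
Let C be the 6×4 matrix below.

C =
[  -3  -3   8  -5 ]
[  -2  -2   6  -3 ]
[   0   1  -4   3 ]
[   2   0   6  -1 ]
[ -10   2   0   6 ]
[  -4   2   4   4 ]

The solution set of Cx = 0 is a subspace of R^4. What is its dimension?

Row reduce to echelon form.
R2 ← R2 − (2/3)·R1: [0, 0, 2/3, 1/3]
R4 ← R4 + (2/3)·R1: [0, -2, 34/3, -13/3]
R5 ← R5 − (10/3)·R1: [0, 12, -80/3, 68/3]
R6 ← R6 − (4/3)·R1: [0, 6, -20/3, 32/3]
Swap R2 ↔ R3
R4 ← R4 + (2)·R2: [0, 0, 10/3, 5/3]
R5 ← R5 − (12)·R2: [0, 0, 64/3, -40/3]
R6 ← R6 − (6)·R2: [0, 0, 52/3, -22/3]
R4 ← R4 − (5)·R3: [0, 0, 0, 0]
R5 ← R5 − (32)·R3: [0, 0, 0, -24]
R6 ← R6 − (26)·R3: [0, 0, 0, -16]
Swap R4 ↔ R5
R6 ← R6 − (2/3)·R4: [0, 0, 0, 0]
4 nonzero rows, so rank(C) = 4.
C has 4 columns; by rank–nullity, nullity = 4 − 4 = 0.

0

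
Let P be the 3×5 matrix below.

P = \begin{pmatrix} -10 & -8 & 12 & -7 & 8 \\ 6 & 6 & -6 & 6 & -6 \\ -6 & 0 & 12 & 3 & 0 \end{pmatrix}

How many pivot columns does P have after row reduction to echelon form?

Row reduce to echelon form.
R2 ← R2 + (3/5)·R1: [0, 6/5, 6/5, 9/5, -6/5]
R3 ← R3 − (3/5)·R1: [0, 24/5, 24/5, 36/5, -24/5]
R3 ← R3 − (4)·R2: [0, 0, 0, 0, 0]
Echelon form has 2 nonzero rows, so rank(P) = 2.
Each nonzero row contributes one pivot column: 2 pivot columns.

2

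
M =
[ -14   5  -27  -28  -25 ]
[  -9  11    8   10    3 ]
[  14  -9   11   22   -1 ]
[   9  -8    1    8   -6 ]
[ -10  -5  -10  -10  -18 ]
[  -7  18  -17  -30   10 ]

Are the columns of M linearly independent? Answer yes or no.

yes

Row reduce M to echelon form.
R2 ← R2 − (9/14)·R1: [0, 109/14, 355/14, 28, 267/14]
R3 ← R3 + R1: [0, -4, -16, -6, -26]
R4 ← R4 + (9/14)·R1: [0, -67/14, -229/14, -10, -309/14]
R5 ← R5 − (5/7)·R1: [0, -60/7, 65/7, 10, -1/7]
R6 ← R6 − (1/2)·R1: [0, 31/2, -7/2, -16, 45/2]
R3 ← R3 + (56/109)·R2: [0, 0, -324/109, 914/109, -1766/109]
R4 ← R4 + (67/109)·R2: [0, 0, -84/109, 786/109, -1128/109]
R5 ← R5 + (120/109)·R2: [0, 0, 4055/109, 4450/109, 2273/109]
R6 ← R6 − (217/109)·R2: [0, 0, -5884/109, -7820/109, -1686/109]
R4 ← R4 − (7/27)·R3: [0, 0, 0, 136/27, -166/27]
R5 ← R5 + (4055/324)·R3: [0, 0, 0, 23615/162, -29471/162]
R6 ← R6 − (1471/81)·R3: [0, 0, 0, -18146/81, 22580/81]
R5 ← R5 − (23615/816)·R4: [0, 0, 0, 0, -543/136]
R6 ← R6 + (9073/204)·R4: [0, 0, 0, 0, 181/34]
R6 ← R6 + (4/3)·R5: [0, 0, 0, 0, 0]
5 pivots among 5 columns.
Every column is a pivot column, so the columns are linearly independent.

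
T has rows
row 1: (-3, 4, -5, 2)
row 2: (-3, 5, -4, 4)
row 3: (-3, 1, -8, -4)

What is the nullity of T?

Row reduce to echelon form.
R2 ← R2 − R1: [0, 1, 1, 2]
R3 ← R3 − R1: [0, -3, -3, -6]
R3 ← R3 + (3)·R2: [0, 0, 0, 0]
2 nonzero rows, so rank(T) = 2.
T has 4 columns; by rank–nullity, nullity = 4 − 2 = 2.

2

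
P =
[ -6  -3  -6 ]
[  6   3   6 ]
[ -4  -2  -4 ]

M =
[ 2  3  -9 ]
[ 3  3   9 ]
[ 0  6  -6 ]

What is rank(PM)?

First compute PM:
[[-21, -63,  63],
 [ 21,  63, -63],
 [-14, -42,  42]]
Now row reduce the product.
R2 ← R2 + R1: [0, 0, 0]
R3 ← R3 − (2/3)·R1: [0, 0, 0]
1 nonzero row, so rank(PM) = 1.

1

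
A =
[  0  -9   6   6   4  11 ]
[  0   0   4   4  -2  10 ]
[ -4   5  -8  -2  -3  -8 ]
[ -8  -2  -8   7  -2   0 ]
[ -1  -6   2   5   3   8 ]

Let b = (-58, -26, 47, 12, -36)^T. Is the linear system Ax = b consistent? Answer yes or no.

Row reduce the augmented matrix [A | b].
Swap R1 ↔ R3
R4 ← R4 − (2)·R1: [0, -12, 8, 11, 4, 16, -82]
R5 ← R5 − (1/4)·R1: [0, -29/4, 4, 11/2, 15/4, 10, -191/4]
Swap R2 ↔ R3
R4 ← R4 − (4/3)·R2: [0, 0, 0, 3, -4/3, 4/3, -14/3]
R5 ← R5 − (29/36)·R2: [0, 0, -5/6, 2/3, 19/36, 41/36, -37/36]
R5 ← R5 + (5/24)·R3: [0, 0, 0, 3/2, 1/9, 29/9, -58/9]
R5 ← R5 − (1/2)·R4: [0, 0, 0, 0, 7/9, 23/9, -37/9]
The echelon form has 5 nonzero rows, and every pivot lies in the first 6 columns, so rank(A) = rank([A|b]) = 5.
The system is consistent.

yes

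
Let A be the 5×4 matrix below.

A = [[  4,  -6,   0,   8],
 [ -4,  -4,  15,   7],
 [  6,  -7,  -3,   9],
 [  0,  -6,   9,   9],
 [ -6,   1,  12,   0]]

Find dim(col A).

Row reduce to echelon form.
R2 ← R2 + R1: [0, -10, 15, 15]
R3 ← R3 − (3/2)·R1: [0, 2, -3, -3]
R5 ← R5 + (3/2)·R1: [0, -8, 12, 12]
R3 ← R3 + (1/5)·R2: [0, 0, 0, 0]
R4 ← R4 − (3/5)·R2: [0, 0, 0, 0]
R5 ← R5 − (4/5)·R2: [0, 0, 0, 0]
Echelon form has 2 nonzero rows, so rank(A) = 2.
The column space has dimension equal to the rank: 2.

2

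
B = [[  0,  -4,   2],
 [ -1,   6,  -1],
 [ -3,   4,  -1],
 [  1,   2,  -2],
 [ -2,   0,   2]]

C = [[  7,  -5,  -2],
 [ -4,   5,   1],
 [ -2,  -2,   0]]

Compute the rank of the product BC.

3

First compute BC:
[[ 12, -24,  -4],
 [-29,  37,   8],
 [-35,  37,  10],
 [  3,   9,   0],
 [-18,   6,   4]]
Now row reduce the product.
R2 ← R2 + (29/12)·R1: [0, -21, -5/3]
R3 ← R3 + (35/12)·R1: [0, -33, -5/3]
R4 ← R4 − (1/4)·R1: [0, 15, 1]
R5 ← R5 + (3/2)·R1: [0, -30, -2]
R3 ← R3 − (11/7)·R2: [0, 0, 20/21]
R4 ← R4 + (5/7)·R2: [0, 0, -4/21]
R5 ← R5 − (10/7)·R2: [0, 0, 8/21]
R4 ← R4 + (1/5)·R3: [0, 0, 0]
R5 ← R5 − (2/5)·R3: [0, 0, 0]
3 nonzero rows, so rank(BC) = 3.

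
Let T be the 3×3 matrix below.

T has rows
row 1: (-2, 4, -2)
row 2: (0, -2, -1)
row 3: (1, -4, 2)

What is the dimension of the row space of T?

3

Row reduce to echelon form.
R3 ← R3 + (1/2)·R1: [0, -2, 1]
R3 ← R3 − R2: [0, 0, 2]
Echelon form has 3 nonzero rows, so rank(T) = 3.
The row space has dimension equal to the rank: 3.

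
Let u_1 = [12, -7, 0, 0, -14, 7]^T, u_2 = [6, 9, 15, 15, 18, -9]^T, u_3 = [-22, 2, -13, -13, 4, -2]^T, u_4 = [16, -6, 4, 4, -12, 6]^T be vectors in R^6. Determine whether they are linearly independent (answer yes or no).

no

Form the matrix with these vectors as rows and row reduce.
R2 ← R2 − (1/2)·R1: [0, 25/2, 15, 15, 25, -25/2]
R3 ← R3 + (11/6)·R1: [0, -65/6, -13, -13, -65/3, 65/6]
R4 ← R4 − (4/3)·R1: [0, 10/3, 4, 4, 20/3, -10/3]
R3 ← R3 + (13/15)·R2: [0, 0, 0, 0, 0, 0]
R4 ← R4 − (4/15)·R2: [0, 0, 0, 0, 0, 0]
2 nonzero rows, so the 4 vectors span a space of dimension 2.
Since 2 < 4, the vectors are linearly dependent.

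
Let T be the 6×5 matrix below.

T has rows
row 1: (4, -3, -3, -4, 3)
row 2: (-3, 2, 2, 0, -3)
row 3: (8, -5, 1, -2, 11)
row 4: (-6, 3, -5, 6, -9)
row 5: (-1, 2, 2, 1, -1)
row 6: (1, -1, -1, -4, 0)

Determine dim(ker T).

Row reduce to echelon form.
R2 ← R2 + (3/4)·R1: [0, -1/4, -1/4, -3, -3/4]
R3 ← R3 − (2)·R1: [0, 1, 7, 6, 5]
R4 ← R4 + (3/2)·R1: [0, -3/2, -19/2, 0, -9/2]
R5 ← R5 + (1/4)·R1: [0, 5/4, 5/4, 0, -1/4]
R6 ← R6 − (1/4)·R1: [0, -1/4, -1/4, -3, -3/4]
R3 ← R3 + (4)·R2: [0, 0, 6, -6, 2]
R4 ← R4 − (6)·R2: [0, 0, -8, 18, 0]
R5 ← R5 + (5)·R2: [0, 0, 0, -15, -4]
R6 ← R6 − R2: [0, 0, 0, 0, 0]
R4 ← R4 + (4/3)·R3: [0, 0, 0, 10, 8/3]
R5 ← R5 + (3/2)·R4: [0, 0, 0, 0, 0]
4 nonzero rows, so rank(T) = 4.
T has 5 columns; by rank–nullity, nullity = 5 − 4 = 1.

1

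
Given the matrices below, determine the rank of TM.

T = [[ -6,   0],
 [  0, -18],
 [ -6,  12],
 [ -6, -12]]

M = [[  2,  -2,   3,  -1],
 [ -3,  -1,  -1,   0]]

First compute TM:
[[-12,  12, -18,   6],
 [ 54,  18,  18,   0],
 [-48,   0, -30,   6],
 [ 24,  24,  -6,   6]]
Now row reduce the product.
R2 ← R2 + (9/2)·R1: [0, 72, -63, 27]
R3 ← R3 − (4)·R1: [0, -48, 42, -18]
R4 ← R4 + (2)·R1: [0, 48, -42, 18]
R3 ← R3 + (2/3)·R2: [0, 0, 0, 0]
R4 ← R4 − (2/3)·R2: [0, 0, 0, 0]
2 nonzero rows, so rank(TM) = 2.

2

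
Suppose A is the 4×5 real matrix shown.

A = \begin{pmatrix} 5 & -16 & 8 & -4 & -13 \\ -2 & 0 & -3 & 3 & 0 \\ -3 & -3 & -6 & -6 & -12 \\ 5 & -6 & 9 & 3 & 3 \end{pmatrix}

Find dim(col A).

3

Row reduce to echelon form.
R2 ← R2 + (2/5)·R1: [0, -32/5, 1/5, 7/5, -26/5]
R3 ← R3 + (3/5)·R1: [0, -63/5, -6/5, -42/5, -99/5]
R4 ← R4 − R1: [0, 10, 1, 7, 16]
R3 ← R3 − (63/32)·R2: [0, 0, -51/32, -357/32, -153/16]
R4 ← R4 + (25/16)·R2: [0, 0, 21/16, 147/16, 63/8]
R4 ← R4 + (14/17)·R3: [0, 0, 0, 0, 0]
Echelon form has 3 nonzero rows, so rank(A) = 3.
The column space has dimension equal to the rank: 3.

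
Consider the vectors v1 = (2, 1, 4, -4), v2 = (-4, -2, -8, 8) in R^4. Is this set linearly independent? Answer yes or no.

Form the matrix with these vectors as rows and row reduce.
R2 ← R2 + (2)·R1: [0, 0, 0, 0]
1 nonzero row, so the 2 vectors span a space of dimension 1.
Since 1 < 2, the vectors are linearly dependent.

no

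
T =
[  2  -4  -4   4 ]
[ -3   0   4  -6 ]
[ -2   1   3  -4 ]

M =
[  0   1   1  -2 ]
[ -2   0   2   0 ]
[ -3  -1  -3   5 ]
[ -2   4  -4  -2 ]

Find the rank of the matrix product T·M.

2

First compute TM:
[[ 12,  22, -10, -32],
 [  0, -31,   9,  38],
 [ -3, -21,   7,  27]]
Now row reduce the product.
R3 ← R3 + (1/4)·R1: [0, -31/2, 9/2, 19]
R3 ← R3 − (1/2)·R2: [0, 0, 0, 0]
2 nonzero rows, so rank(TM) = 2.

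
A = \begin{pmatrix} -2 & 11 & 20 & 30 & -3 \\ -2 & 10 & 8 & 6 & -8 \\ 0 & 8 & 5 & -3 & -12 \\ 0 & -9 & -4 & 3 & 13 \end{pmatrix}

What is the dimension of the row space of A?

Row reduce to echelon form.
R2 ← R2 − R1: [0, -1, -12, -24, -5]
R3 ← R3 + (8)·R2: [0, 0, -91, -195, -52]
R4 ← R4 − (9)·R2: [0, 0, 104, 219, 58]
R4 ← R4 + (8/7)·R3: [0, 0, 0, -27/7, -10/7]
Echelon form has 4 nonzero rows, so rank(A) = 4.
The row space has dimension equal to the rank: 4.

4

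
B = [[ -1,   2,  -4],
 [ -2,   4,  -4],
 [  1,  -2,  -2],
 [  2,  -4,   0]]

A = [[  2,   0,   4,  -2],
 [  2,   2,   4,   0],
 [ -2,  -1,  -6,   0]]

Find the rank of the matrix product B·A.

First compute BA:
[[ 10,   8,  28,   2],
 [ 12,  12,  32,   4],
 [  2,  -2,   8,  -2],
 [ -4,  -8,  -8,  -4]]
Now row reduce the product.
R2 ← R2 − (6/5)·R1: [0, 12/5, -8/5, 8/5]
R3 ← R3 − (1/5)·R1: [0, -18/5, 12/5, -12/5]
R4 ← R4 + (2/5)·R1: [0, -24/5, 16/5, -16/5]
R3 ← R3 + (3/2)·R2: [0, 0, 0, 0]
R4 ← R4 + (2)·R2: [0, 0, 0, 0]
2 nonzero rows, so rank(BA) = 2.

2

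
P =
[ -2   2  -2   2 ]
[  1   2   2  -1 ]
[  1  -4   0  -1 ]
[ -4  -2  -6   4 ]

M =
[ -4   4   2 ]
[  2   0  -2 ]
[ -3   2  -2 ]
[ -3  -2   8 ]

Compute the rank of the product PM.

First compute PM:
[[ 12, -16,  12],
 [ -3,  10, -14],
 [ -9,   6,   2],
 [ 18, -36,  40]]
Now row reduce the product.
R2 ← R2 + (1/4)·R1: [0, 6, -11]
R3 ← R3 + (3/4)·R1: [0, -6, 11]
R4 ← R4 − (3/2)·R1: [0, -12, 22]
R3 ← R3 + R2: [0, 0, 0]
R4 ← R4 + (2)·R2: [0, 0, 0]
2 nonzero rows, so rank(PM) = 2.

2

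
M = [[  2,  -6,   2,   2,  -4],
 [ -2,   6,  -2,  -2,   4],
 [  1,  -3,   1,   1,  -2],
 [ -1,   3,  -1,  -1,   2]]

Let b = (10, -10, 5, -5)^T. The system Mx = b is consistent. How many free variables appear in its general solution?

4

Row reduce the augmented matrix [M | b].
R2 ← R2 + R1: [0, 0, 0, 0, 0, 0]
R3 ← R3 − (1/2)·R1: [0, 0, 0, 0, 0, 0]
R4 ← R4 + (1/2)·R1: [0, 0, 0, 0, 0, 0]
The echelon form has 1 nonzero rows, and every pivot lies in the first 5 columns, so rank(M) = rank([M|b]) = 1.
The system is consistent.
Free variables = (unknowns) − (rank) = 5 − 1 = 4.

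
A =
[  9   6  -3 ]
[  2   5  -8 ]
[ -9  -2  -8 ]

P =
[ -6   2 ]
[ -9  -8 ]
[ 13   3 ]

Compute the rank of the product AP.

First compute AP:
[[-147, -39],
 [-161, -60],
 [-32, -26]]
Now row reduce the product.
R2 ← R2 − (23/21)·R1: [0, -121/7]
R3 ← R3 − (32/147)·R1: [0, -858/49]
R3 ← R3 − (78/77)·R2: [0, 0]
2 nonzero rows, so rank(AP) = 2.

2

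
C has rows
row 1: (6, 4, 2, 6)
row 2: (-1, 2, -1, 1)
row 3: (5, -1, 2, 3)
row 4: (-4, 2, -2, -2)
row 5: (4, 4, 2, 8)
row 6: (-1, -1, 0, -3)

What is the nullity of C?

0

Row reduce to echelon form.
R2 ← R2 + (1/6)·R1: [0, 8/3, -2/3, 2]
R3 ← R3 − (5/6)·R1: [0, -13/3, 1/3, -2]
R4 ← R4 + (2/3)·R1: [0, 14/3, -2/3, 2]
R5 ← R5 − (2/3)·R1: [0, 4/3, 2/3, 4]
R6 ← R6 + (1/6)·R1: [0, -1/3, 1/3, -2]
R3 ← R3 + (13/8)·R2: [0, 0, -3/4, 5/4]
R4 ← R4 − (7/4)·R2: [0, 0, 1/2, -3/2]
R5 ← R5 − (1/2)·R2: [0, 0, 1, 3]
R6 ← R6 + (1/8)·R2: [0, 0, 1/4, -7/4]
R4 ← R4 + (2/3)·R3: [0, 0, 0, -2/3]
R5 ← R5 + (4/3)·R3: [0, 0, 0, 14/3]
R6 ← R6 + (1/3)·R3: [0, 0, 0, -4/3]
R5 ← R5 + (7)·R4: [0, 0, 0, 0]
R6 ← R6 − (2)·R4: [0, 0, 0, 0]
4 nonzero rows, so rank(C) = 4.
C has 4 columns; by rank–nullity, nullity = 4 − 4 = 0.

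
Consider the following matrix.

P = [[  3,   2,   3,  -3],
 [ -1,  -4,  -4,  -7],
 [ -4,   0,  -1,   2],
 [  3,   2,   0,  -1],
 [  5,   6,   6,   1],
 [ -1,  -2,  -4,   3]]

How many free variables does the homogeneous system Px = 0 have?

0

Row reduce to echelon form.
R2 ← R2 + (1/3)·R1: [0, -10/3, -3, -8]
R3 ← R3 + (4/3)·R1: [0, 8/3, 3, -2]
R4 ← R4 − R1: [0, 0, -3, 2]
R5 ← R5 − (5/3)·R1: [0, 8/3, 1, 6]
R6 ← R6 + (1/3)·R1: [0, -4/3, -3, 2]
R3 ← R3 + (4/5)·R2: [0, 0, 3/5, -42/5]
R5 ← R5 + (4/5)·R2: [0, 0, -7/5, -2/5]
R6 ← R6 − (2/5)·R2: [0, 0, -9/5, 26/5]
R4 ← R4 + (5)·R3: [0, 0, 0, -40]
R5 ← R5 + (7/3)·R3: [0, 0, 0, -20]
R6 ← R6 + (3)·R3: [0, 0, 0, -20]
R5 ← R5 − (1/2)·R4: [0, 0, 0, 0]
R6 ← R6 − (1/2)·R4: [0, 0, 0, 0]
4 nonzero rows, so rank(P) = 4.
P has 4 columns; by rank–nullity, nullity = 4 − 4 = 0.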